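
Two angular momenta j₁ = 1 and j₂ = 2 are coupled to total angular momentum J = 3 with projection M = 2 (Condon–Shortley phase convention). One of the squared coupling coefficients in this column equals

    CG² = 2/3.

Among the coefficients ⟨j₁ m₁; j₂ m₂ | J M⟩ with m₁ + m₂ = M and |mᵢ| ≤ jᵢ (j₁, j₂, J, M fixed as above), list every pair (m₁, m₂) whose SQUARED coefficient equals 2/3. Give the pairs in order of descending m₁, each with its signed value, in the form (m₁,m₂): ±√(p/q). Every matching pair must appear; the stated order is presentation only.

(1,1): +√(2/3)

Admissible pairs with m₁+m₂ = M = 2: (0,2), (1,1)
  (m₁,m₂)=(1,1): CG² = 2/3, CG = +√(2/3)   ← matches the target
  (m₁,m₂)=(0,2): CG² = 1/3, CG = +√(1/3)
Pairs with CG² = 2/3: (1,1): +√(2/3)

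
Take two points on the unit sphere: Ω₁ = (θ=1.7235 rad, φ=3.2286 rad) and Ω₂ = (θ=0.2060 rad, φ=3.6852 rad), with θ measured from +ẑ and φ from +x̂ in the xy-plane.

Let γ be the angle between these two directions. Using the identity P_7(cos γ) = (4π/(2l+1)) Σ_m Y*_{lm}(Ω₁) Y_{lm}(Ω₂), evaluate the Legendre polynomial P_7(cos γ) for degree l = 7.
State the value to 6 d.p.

Addition theorem: P_7(cos γ) = (4π/15) Σ_m Y*_{lm}(Ω₁) Y_{lm}(Ω₂), m = −7…7:
  term(m=-7) = -0.00000 + 0.00000j   from Y*(Ω₁)=-0.37786 - 0.26356j, Y(Ω₂)=0.00001 - 0.00000j
  term(m=-6) = 0.00003 + 0.00001j   from Y*(Ω₁)=-0.22996 - 0.13229j, Y(Ω₂)=-0.00013 + 0.00002j
  term(m=-5) = 0.00024 + 0.00028j   from Y*(Ω₁)=0.21944 + 0.10198j, Y(Ω₂)=0.00137 + 0.00062j
  term(m=-4) = -0.00086 - 0.00331j   from Y*(Ω₁)=0.27029 + 0.09806j, Y(Ω₂)=-0.00675 - 0.00979j
  term(m=-3) = 0.00222 - 0.01091j   from Y*(Ω₁)=-0.15990 - 0.04271j, Y(Ω₂)=0.00404 + 0.06715j
  term(m=-2) = -0.04665 + 0.06041j   from Y*(Ω₁)=-0.28694 - 0.05044j, Y(Ω₂)=0.12181 - 0.23195j
  term(m=-1) = -0.07477 + 0.03673j   from Y*(Ω₁)=0.13434 + 0.01172j, Y(Ω₂)=-0.52868 + 0.31951j
  term(m=+0) = 0.15538 + 0.00000j   from Y*(Ω₁)=0.29163 + 0.00000j, Y(Ω₂)=0.53279 + 0.00000j
  term(m=+1) = -0.07477 - 0.03673j   from Y*(Ω₁)=-0.13434 + 0.01172j, Y(Ω₂)=0.52868 + 0.31951j
  term(m=+2) = -0.04665 - 0.06041j   from Y*(Ω₁)=-0.28694 + 0.05044j, Y(Ω₂)=0.12181 + 0.23195j
  term(m=+3) = 0.00222 + 0.01091j   from Y*(Ω₁)=0.15990 - 0.04271j, Y(Ω₂)=-0.00404 + 0.06715j
  term(m=+4) = -0.00086 + 0.00331j   from Y*(Ω₁)=0.27029 - 0.09806j, Y(Ω₂)=-0.00675 + 0.00979j
  term(m=+5) = 0.00024 - 0.00028j   from Y*(Ω₁)=-0.21944 + 0.10198j, Y(Ω₂)=-0.00137 + 0.00062j
  term(m=+6) = 0.00003 - 0.00001j   from Y*(Ω₁)=-0.22996 + 0.13229j, Y(Ω₂)=-0.00013 - 0.00002j
  term(m=+7) = -0.00000 - 0.00000j   from Y*(Ω₁)=0.37786 - 0.26356j, Y(Ω₂)=-0.00001 - 0.00000j
Σ over m = -0.08421 + 0.00000j; ×(4π/15) → -0.07055 + 0.00000j. Real part: -0.070548

-0.070548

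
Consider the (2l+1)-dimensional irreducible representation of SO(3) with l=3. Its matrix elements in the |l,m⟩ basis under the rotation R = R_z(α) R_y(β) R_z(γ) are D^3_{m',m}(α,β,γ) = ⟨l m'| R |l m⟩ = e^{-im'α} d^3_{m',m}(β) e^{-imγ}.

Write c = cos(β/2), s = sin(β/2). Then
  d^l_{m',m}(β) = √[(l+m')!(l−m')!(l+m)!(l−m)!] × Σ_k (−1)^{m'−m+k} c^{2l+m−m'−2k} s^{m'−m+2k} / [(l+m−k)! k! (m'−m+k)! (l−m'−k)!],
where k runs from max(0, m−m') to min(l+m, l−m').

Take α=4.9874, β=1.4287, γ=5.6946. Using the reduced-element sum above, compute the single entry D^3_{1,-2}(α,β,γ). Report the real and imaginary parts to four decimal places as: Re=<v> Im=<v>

Re=-0.4752 Im=-0.0566

D^3_{1,-2}(4.9874,1.4287,5.6946) = e^{-i·1·4.9874}·d^3_{1,-2}(1.4287)·e^{-i·-2·5.6946}. Compute d first:
With c≡cos(β/2)=0.755519 and s≡sin(β/2)=0.655126, N=[24·2·1·120]^{1/2}=75.894664
k∈{0,1} keeps every argument non-negative
  k=0: (−1)^3·75.8947/(12)·0.7555^3·0.6551^3 = -0.766906
  k=1: (−1)^4·75.8947/(24)·0.7555^1·0.6551^5 = +0.288318
d^3_{1,-2}(1.4287) = -0.766906 +0.288318 = -0.478588
D = (+0.271558+0.962422i)·(-0.478588)·(+0.383539-0.923525i) = -0.475225-0.056635i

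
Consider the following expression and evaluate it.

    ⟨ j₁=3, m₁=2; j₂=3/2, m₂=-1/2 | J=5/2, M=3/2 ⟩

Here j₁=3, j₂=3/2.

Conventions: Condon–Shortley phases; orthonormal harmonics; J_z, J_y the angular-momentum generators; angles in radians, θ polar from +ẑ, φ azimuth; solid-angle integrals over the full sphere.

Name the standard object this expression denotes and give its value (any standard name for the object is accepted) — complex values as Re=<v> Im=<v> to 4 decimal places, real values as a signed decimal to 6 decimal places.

Clebsch–Gordan coefficient, +√(1/14) ≈ +0.267261

This is a Clebsch–Gordan (vector-coupling) coefficient.
√[6·2!4!1!/8! · 5!1!1!2!4!1!] = √(288/7)
  +(−1)^0/∏(0,2,1,1,3,0)! = 1/12  (running 1/12)
  +(−1)^1/∏(1,1,0,0,4,1)! = -1/24  (running 1/24)
⟨..|..⟩ = √(288/7)·(1/24) = +0.267261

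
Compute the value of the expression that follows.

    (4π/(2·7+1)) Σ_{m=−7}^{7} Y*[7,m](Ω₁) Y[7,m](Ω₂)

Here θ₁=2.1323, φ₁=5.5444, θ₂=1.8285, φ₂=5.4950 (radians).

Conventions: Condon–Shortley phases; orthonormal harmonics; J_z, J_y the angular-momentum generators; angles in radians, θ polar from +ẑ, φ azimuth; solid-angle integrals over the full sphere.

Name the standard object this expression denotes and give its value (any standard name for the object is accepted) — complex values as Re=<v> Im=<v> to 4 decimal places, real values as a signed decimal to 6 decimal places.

This sum is the spherical-harmonic addition theorem: it equals the Legendre polynomial P_l(cos γ) of the angle γ between the two directions.
Expand P_7 via completeness: Σ_{m} conj(Y_{7,m}) at Ω₁ times Y_{7,m} at Ω₂ —
  term(m=-7) = +0.057896+0.020859i   from Y*(Ω₁)=+0.068989+0.139559i, Y(Ω₂)=+0.284915-0.274009i
  term(m=-6) = +0.136611+0.041721i   from Y*(Ω₁)=+0.101149-0.352183i, Y(Ω₂)=-0.006519+0.389771i
  term(m=-5) = -0.020042-0.005054i   from Y*(Ω₁)=-0.364535+0.224670i, Y(Ω₂)=+0.033652+0.034604i
  term(m=-4) = -0.047538-0.009518i   from Y*(Ω₁)=+0.135157+0.025496i, Y(Ω₂)=-0.352469-0.003930i
  term(m=-3) = +0.019140+0.002857i   from Y*(Ω₁)=+0.170255+0.226036i, Y(Ω₂)=+0.048759-0.047950i
  term(m=-2) = -0.087896-0.008712i   from Y*(Ω₁)=+0.026072-0.278854i, Y(Ω₂)=+0.001758-0.315367i
  term(m=-1) = +0.019565+0.000967i   from Y*(Ω₁)=+0.130411-0.118787i, Y(Ω₂)=+0.078305+0.078742i
  term(m=+0) = -0.091973-0.000000i   from Y*(Ω₁)=-0.304680-0.000000i, Y(Ω₂)=+0.301867+0.000000i
  term(m=+1) = +0.019565-0.000967i   from Y*(Ω₁)=-0.130411-0.118787i, Y(Ω₂)=-0.078305+0.078742i
  term(m=+2) = -0.087896+0.008712i   from Y*(Ω₁)=+0.026072+0.278854i, Y(Ω₂)=+0.001758+0.315367i
  term(m=+3) = +0.019140-0.002857i   from Y*(Ω₁)=-0.170255+0.226036i, Y(Ω₂)=-0.048759-0.047950i
  term(m=+4) = -0.047538+0.009518i   from Y*(Ω₁)=+0.135157-0.025496i, Y(Ω₂)=-0.352469+0.003930i
  term(m=+5) = -0.020042+0.005054i   from Y*(Ω₁)=+0.364535+0.224670i, Y(Ω₂)=-0.033652+0.034604i
  term(m=+6) = +0.136611-0.041721i   from Y*(Ω₁)=+0.101149+0.352183i, Y(Ω₂)=-0.006519-0.389771i
  term(m=+7) = +0.057896-0.020859i   from Y*(Ω₁)=-0.068989+0.139559i, Y(Ω₂)=-0.284915-0.274009i
Total Σ_m = +0.063501+0.000000i. Multiply by 0.837758: +0.053199+0.000000i. P_7(cos γ) = 0.053199

Legendre polynomial (addition theorem), +0.053199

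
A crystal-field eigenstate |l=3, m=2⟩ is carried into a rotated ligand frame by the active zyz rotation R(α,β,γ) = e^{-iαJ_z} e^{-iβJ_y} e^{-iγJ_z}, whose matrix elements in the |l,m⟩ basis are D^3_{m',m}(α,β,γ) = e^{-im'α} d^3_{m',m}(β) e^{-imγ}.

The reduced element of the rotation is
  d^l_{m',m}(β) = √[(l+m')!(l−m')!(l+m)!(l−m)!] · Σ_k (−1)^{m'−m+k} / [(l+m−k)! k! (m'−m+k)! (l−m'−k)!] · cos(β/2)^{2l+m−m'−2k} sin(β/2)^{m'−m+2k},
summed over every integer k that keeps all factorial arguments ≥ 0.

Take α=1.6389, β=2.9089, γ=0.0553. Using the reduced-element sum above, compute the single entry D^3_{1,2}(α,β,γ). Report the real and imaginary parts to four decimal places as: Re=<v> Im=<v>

D^3_{1,2}(1.6389,2.9089,0.0553) = e^{-i·1·1.6389}·d^3_{1,2}(2.9089)·e^{-i·2·0.0553}. Compute d first:
Half-angle: c=0.116084, s=0.993239. N=√(24·2·120·1)=75.894664
k: max(0,(2)−(1))=1 … min(3+(2),3−(1))=2
  k=1: (−1)^0·75.8947/(24)·0.1161^5·0.9932^1 = +0.000066
  k=2: (−1)^1·75.8947/(12)·0.1161^3·0.9932^3 = -0.009694
d^3_{1,2}(2.9089) = +0.000066 -0.009694 = -0.009628
D = (-0.068051-0.997682i)·(-0.009628)·(+0.993890-0.110375i) = +0.001711+0.009475i

Re=0.0017 Im=0.0095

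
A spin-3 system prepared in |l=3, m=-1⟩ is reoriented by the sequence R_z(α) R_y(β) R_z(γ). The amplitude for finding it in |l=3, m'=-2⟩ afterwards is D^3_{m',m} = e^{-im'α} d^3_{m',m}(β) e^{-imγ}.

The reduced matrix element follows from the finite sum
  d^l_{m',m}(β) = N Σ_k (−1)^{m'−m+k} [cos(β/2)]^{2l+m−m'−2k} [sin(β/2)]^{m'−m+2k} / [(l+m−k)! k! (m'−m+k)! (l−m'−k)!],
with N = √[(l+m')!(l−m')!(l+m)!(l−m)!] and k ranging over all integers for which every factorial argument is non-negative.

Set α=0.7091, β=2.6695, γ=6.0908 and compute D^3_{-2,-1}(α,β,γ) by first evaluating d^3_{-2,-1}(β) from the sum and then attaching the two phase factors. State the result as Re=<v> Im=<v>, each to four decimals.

Re=-0.0244 Im=-0.0679

First d^3_{-2,-1}(β=2.6695), then the phase factors e^{-i(-2)α} and e^{-i(-1)γ}:
c=cos(2.669500/2)=0.233860, s=sin(2.669500/2)=0.972270; N=√[1·120·2·24]=75.894664
k: max(0,(-1)−(-2))=1 … min(3+(-1),3−(-2))=2
  k=1: (−1)^0·75.8947/(24)·0.2339^5·0.9723^1 = +0.002151
  k=2: (−1)^1·75.8947/(12)·0.2339^3·0.9723^3 = -0.074347
d^3_{-2,-1}(2.6695) = +0.002151 -0.074347 = -0.072196
Phases: e^{-i·(-2)·0.7091}=+0.152005+0.988380i, e^{-i·(-1)·6.0908}=+0.981551-0.191201i ⇒ D=-0.024415-0.067942i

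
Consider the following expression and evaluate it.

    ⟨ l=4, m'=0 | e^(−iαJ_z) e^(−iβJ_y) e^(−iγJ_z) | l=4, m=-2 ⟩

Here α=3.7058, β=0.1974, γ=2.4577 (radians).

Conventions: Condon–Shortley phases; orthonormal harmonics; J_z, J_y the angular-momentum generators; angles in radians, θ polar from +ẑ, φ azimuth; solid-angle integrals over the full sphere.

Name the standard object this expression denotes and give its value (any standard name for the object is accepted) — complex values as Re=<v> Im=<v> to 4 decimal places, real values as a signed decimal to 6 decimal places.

This is a Wigner D-matrix element — the rotation-matrix element ⟨l m'| R(α,β,γ) |l m⟩ in the angular-momentum basis.
Split into d^4_{0,-2}(β=0.1974) × two z-phases.
Half-angle: c=0.995133, s=0.098540. N=√(24·24·2·720)=910.735966
k∈{0,1,2} keeps every argument non-negative
  k=0: (−1)^2·910.7360/(96)·0.9951^6·0.0985^2 = +0.089461
  k=1: (−1)^3·910.7360/(36)·0.9951^4·0.0985^4 = -0.002339
  k=2: (−1)^4·910.7360/(96)·0.9951^2·0.0985^6 = +0.000009
d^4_{0,-2}(0.1974) = +0.089461 -0.002339 +0.000009 = +0.087130
D = (+1.000000+0.000000i)·(+0.087130)·(+0.201619-0.979464i) = +0.017567-0.085341i

Wigner D-matrix element, Re=0.0176 Im=-0.0853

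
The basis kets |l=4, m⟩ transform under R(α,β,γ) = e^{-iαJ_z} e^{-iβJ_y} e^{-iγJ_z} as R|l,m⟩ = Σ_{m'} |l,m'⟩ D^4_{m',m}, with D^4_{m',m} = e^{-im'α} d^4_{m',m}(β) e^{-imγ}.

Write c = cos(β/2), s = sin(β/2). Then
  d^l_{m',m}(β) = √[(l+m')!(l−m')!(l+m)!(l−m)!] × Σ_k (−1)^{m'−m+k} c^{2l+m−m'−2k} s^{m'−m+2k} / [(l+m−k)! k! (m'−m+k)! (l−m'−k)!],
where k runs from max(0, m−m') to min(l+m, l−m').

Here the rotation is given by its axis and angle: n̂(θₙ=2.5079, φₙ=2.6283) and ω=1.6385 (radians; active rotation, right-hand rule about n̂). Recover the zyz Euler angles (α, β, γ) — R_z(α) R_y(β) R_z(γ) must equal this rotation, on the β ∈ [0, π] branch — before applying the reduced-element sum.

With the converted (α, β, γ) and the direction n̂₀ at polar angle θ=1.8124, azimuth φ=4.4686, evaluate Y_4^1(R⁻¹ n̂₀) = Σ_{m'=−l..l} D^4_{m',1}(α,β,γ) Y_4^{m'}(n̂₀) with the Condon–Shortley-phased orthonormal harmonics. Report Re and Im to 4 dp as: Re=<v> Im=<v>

Re=-0.1593 Im=-0.0021

Axis–angle → zyz. n̂ = (sinθₙcosφₙ, sinθₙsinφₙ, cosθₙ) = (-0.515819, +0.290762, -0.805846), ω = 1.6385.
R = I cosω + sinω [n̂]ₓ + (1−cosω) n̂n̂ᵀ gives
  R = [+0.216417, +0.643873, +0.733887; -0.964127, +0.022610, +0.264476; +0.153696, -0.764798, +0.625669]
β = atan2(√(R₁₃²+R₂₃²), R₃₃) = 0.894807; α = atan2(R₂₃, R₁₃) mod 2π = 0.345890; γ = atan2(R₃₂, −R₃₁) mod 2π = 4.514067
Need the full column D^4_{m',1} for m'=−4..4 at α=0.3459, β=0.8948, γ=4.5141.
cos(β/2)=0.901573, sin(β/2)=0.432626
d^4_{-4,1}: single k=5 term ⇒ +0.083112;  D = -0.083106-0.000921i
d^4_{-3,1}: k∈[4..5] ⇒ +0.306179 -0.042301 = +0.263878;  D = -0.249226+0.086707i
d^4_{-2,1}: k∈[3..5] ⇒ +0.682117 -0.235599 +0.010850 = +0.457368;  D = -0.355437+0.287837i
d^4_{-1,1}: k∈[2..5] ⇒ +1.005153 -0.694348 +0.079941 -0.001227 = +0.389519;  D = -0.201671+0.333248i
d^4_{0,1}: k∈[1..4] ⇒ +0.936775 -1.294226 +0.298012 -0.011437 = -0.070876;  D = +0.013964-0.069487i
d^4_{1,1}: k∈[0..3] ⇒ +0.436524 -1.507730 +0.694348 -0.053294 = -0.430151;  D = -0.063246-0.425476i
d^4_{2,1}: k∈[0..2] ⇒ -0.888703 +1.023176 -0.157066 = -0.022593;  D = -0.010702-0.019898i
d^4_{3,1}: k∈[0..1] ⇒ +0.797815 -0.306179 = +0.491637;  D = +0.365880+0.328388i
d^4_{4,1}: single k=0 term ⇒ -0.360942;  D = -0.334445-0.135742i
Y_4^{m'}(θ=1.8124,φ=4.4686) and Σ D·Y over m':
  (-0.0831-0.0009i)·(+0.2207+0.3256i)  (-0.2492+0.0867i)·(-0.1831+0.2040i)  (-0.3554+0.2878i)·(+0.1670+0.0885i)  (-0.2017+0.3332i)·(-0.0690+0.2772i)  (+0.0140-0.0695i)·(+0.1478+0.0000i)  (-0.0632-0.4255i)·(+0.0690+0.2772i)  (-0.0107-0.0199i)·(+0.1670-0.0885i)  (+0.3659+0.3284i)·(+0.1831+0.2040i)  (-0.3344-0.1357i)·(+0.2207-0.3256i)
Y_4^1(R⁻¹ n̂) = -0.159312-0.002091i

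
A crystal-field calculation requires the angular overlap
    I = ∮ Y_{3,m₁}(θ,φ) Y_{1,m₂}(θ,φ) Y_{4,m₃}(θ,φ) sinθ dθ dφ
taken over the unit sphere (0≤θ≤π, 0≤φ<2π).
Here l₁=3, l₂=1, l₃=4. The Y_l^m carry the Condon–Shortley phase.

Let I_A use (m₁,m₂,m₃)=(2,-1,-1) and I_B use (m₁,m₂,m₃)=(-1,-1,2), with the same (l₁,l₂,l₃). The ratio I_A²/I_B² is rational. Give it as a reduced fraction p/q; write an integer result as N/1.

Same 3,1,4: normalisation and zero-m 3j drop out of the ratio.
A: Δ: 0! 6! 2! / 9! → 1/252; sum: t=0:+1/240 = 1/240; 3j²(3 1 4; 2 -1 -1) = Δ·Π!·Σ² = 1/84  (sign -1)
B: Δ: 0! 6! 2! / 9! → 1/252; sum: t=0:+1/96 = 1/96; 3j²(3 1 4; -1 -1 2) = Δ·Π!·Σ² = 5/84  (sign +1)
I_A²/I_B² = (1/84)/(5/84) = 1/5

1/5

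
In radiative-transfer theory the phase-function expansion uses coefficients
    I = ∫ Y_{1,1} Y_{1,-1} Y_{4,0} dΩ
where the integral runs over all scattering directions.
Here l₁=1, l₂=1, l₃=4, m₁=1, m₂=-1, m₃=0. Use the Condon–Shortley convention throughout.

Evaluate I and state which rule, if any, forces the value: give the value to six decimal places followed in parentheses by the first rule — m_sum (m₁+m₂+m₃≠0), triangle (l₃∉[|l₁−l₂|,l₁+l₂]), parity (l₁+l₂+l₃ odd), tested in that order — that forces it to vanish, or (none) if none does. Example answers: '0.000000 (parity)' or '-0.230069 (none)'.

l₃=4 ∉ [0,2] — triangle fails ⇒ I = 0

0.000000 (triangle)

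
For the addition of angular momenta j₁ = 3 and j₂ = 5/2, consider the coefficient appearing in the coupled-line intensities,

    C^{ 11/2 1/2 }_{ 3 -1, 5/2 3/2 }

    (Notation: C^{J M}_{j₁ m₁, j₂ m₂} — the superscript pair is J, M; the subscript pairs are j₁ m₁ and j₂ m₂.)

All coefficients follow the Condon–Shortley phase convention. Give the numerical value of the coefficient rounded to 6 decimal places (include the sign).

j₁+j₂−J=0  J+j₁−j₂=6  J−j₁+j₂=5  j₁+j₂+J+1=12
(j₁±m₁, j₂±m₂, J±M) = (2,4,4,1,6,5)
P² = 16588800/77
sum k=0..0:
  [0] +1/1152 = 1/1152
S = 1/1152
C² = P²·S² = 25/154 ; C = +0.402911

+0.402911  (= +√(25/154))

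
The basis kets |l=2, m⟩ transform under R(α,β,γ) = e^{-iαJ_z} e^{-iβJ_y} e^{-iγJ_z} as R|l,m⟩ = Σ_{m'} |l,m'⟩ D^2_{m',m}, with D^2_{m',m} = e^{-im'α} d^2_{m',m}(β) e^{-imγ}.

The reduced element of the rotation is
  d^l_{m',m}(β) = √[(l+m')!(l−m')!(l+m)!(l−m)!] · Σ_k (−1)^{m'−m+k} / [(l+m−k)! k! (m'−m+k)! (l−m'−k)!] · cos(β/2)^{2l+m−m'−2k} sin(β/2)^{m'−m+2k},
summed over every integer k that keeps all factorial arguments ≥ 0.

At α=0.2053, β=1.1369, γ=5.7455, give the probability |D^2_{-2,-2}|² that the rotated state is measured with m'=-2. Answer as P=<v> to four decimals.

P=0.2544

D^2_{-2,-2}(0.2053,1.1369,5.7455) = e^{-i·-2·0.2053}·d^2_{-2,-2}(1.1369)·e^{-i·-2·5.7455}. Compute d first:
c=cos(1.136900/2)=0.842736, s=sin(1.136900/2)=0.538326; N=√[1·24·1·24]=24.000000
k: max(0,(-2)−(-2))=0 … min(2+(-2),2−(-2))=0
  k=0: (−1)^0·24.0000/(24)·0.8427^4·0.5383^0 = +0.504391
d^2_{-2,-2}(1.1369) = +0.504391
|D^2_{-2,-2}|² = |d^2_{-2,-2}(β)|² = (+0.504391)² = 0.254410 (the z-rotation phases have unit modulus)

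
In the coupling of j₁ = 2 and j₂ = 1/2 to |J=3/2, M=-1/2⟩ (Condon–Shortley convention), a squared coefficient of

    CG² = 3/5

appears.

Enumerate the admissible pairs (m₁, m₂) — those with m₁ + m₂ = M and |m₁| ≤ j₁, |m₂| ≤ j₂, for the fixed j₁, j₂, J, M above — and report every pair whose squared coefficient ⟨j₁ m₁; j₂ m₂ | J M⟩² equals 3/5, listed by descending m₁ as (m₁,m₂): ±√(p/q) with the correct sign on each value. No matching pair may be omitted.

Admissible pairs with m₁+m₂ = M = -1/2: (-1,1/2), (0,-1/2)
  (m₁,m₂)=(0,-1/2): CG² = 2/5, CG = +√(2/5)
  (m₁,m₂)=(-1,1/2): CG² = 3/5, CG = −√(3/5)   ← matches the target
Pairs with CG² = 3/5: (-1,1/2): −√(3/5)

(-1,1/2): −√(3/5)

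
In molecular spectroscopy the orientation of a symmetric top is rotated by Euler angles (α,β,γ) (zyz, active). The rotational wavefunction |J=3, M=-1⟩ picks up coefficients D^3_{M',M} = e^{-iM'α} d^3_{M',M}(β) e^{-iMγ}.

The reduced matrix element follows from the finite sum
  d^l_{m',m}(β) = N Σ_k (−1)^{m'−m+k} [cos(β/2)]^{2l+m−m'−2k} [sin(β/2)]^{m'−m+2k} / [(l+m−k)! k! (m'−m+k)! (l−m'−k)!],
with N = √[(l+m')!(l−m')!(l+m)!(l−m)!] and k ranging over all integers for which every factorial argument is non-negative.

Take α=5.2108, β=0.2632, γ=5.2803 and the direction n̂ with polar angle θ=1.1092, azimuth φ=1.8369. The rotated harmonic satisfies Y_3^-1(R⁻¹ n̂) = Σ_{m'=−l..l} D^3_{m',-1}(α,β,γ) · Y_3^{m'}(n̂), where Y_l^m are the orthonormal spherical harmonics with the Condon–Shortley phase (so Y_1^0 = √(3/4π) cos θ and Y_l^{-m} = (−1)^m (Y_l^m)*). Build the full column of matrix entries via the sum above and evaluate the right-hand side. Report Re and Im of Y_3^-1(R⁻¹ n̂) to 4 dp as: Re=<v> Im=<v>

Re=0.1765 Im=-0.1784

Need the full column D^3_{m',-1} for m'=−3..3 at α=5.2108, β=0.2632, γ=5.2803.
cos(β/2)=0.991353, sin(β/2)=0.131220
d^3_{-3,-1}: single k=2 term ⇒ +0.064411;  D = -0.030447+0.056761i
d^3_{-2,-1}: k∈[1..2] ⇒ +0.397323 -0.013923 = +0.383400;  D = -0.383393+0.002325i
d^3_{-1,-1}: k∈[0..2] ⇒ +0.949228 -0.133048 +0.001748 = +0.817929;  D = -0.395344-0.716038i
d^3_{0,-1}: k∈[0..2] ⇒ -0.435246 +0.022877 -0.000134 = -0.412502;  D = -0.221873+0.347750i
d^3_{1,-1}: k∈[0..2] ⇒ +0.099786 -0.002331 +0.000005 = +0.097460;  D = +0.097224+0.006768i
d^3_{2,-1}: k∈[0..1] ⇒ -0.013923 +0.000122 = -0.013801;  D = -0.005739-0.012551i
d^3_{3,-1}: single k=0 term ⇒ +0.001129;  D = -0.000677+0.000903i
Y_3^{m'}(θ=1.1092,φ=1.8369) and Σ D·Y over m':
  (-0.0304+0.0568i)·(+0.2145+0.2090i)  (-0.3834+0.0023i)·(-0.3144+0.1852i)  (-0.3953-0.7160i)·(+0.0006+0.0023i)  (-0.2219+0.3478i)·(-0.3338+0.0000i)  (+0.0972+0.0068i)·(-0.0006+0.0023i)  (-0.0057-0.0126i)·(-0.3144-0.1852i)  (-0.0007+0.0009i)·(-0.2145+0.2090i)
Y_3^-1(R⁻¹ n̂) = +0.176528-0.178435i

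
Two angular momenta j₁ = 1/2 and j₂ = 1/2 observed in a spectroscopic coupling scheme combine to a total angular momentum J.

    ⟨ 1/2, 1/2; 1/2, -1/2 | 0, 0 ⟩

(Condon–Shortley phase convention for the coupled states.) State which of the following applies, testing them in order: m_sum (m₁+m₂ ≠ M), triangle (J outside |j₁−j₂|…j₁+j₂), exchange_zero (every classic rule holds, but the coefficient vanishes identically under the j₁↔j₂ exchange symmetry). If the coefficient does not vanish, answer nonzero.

m-sum: m₁+m₂ = 1/2+(-1/2) = 0, M = 0  ✓
triangle: |j₁−j₂| = 0 ≤ J = 0 ≤ j₁+j₂ = 1  ✓
exchange: j₁≠j₂ or m₁≠m₂ — the exchange symmetry imposes no constraint here
value check: CG = +√(1/2) = +0.707107 ≠ 0

nonzero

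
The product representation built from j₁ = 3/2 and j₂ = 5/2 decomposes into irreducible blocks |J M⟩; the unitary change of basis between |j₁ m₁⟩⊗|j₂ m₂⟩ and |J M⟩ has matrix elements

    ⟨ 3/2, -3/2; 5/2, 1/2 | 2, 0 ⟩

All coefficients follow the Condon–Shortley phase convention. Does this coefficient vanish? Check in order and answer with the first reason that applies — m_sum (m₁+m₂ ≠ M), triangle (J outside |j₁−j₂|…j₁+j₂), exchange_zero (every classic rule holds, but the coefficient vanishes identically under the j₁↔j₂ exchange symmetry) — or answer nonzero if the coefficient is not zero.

m-sum: m₁+m₂ = -3/2+1/2 = -1, M = 0  ✗ ⇒ coefficient is 0

m_sum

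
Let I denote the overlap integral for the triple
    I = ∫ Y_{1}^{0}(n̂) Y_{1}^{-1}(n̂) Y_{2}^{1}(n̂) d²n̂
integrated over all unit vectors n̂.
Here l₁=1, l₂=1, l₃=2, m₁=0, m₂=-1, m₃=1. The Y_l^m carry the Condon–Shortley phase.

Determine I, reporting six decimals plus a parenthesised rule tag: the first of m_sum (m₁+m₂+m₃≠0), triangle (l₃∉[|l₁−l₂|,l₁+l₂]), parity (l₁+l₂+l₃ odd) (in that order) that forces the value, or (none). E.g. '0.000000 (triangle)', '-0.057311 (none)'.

-0.218510 (none)

m-sum 0 ✓  L=4 even ✓  0≤2≤2 ✓
Π(2lᵢ+1) = 3×3×5 = 45
triangle coeff Δ(1,1,2) = 1/30
Σ_t [0,0]: t=0:+1/1 = 1/1
(3j)²=2/15 [(1 1 2; 0 0 0)], sign=+1
Σ_t [0,0]: t=0:+1/2 = 1/2
(3j)²=1/10 [(1 1 2; 0 -1 1)], sign=-1
⇒ 4πI² = 3/5
I = (-1)√(3/5/(4π)) = -0.21850969
No selection rule forces the value: the integral is nonzero (none).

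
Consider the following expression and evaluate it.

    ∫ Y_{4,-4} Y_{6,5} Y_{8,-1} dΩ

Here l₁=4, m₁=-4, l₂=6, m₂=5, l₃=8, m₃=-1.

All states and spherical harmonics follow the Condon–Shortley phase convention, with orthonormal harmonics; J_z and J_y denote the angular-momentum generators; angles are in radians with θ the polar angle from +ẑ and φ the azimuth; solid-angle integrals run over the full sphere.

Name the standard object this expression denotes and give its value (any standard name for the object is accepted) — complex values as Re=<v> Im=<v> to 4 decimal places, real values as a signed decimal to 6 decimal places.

Gaunt coefficient, +0.028280

This is a Gaunt coefficient — the integral of a triple product of spherical harmonics over the sphere.
Rules hold: Σm=0, L=18 even, 2≤8≤10.
N = 9·13·17 = 1989
Δ = 2!·6!·10!/19! = 1/23279256
Racah Σ t=0..2: t=0:+1/1658880 t=1:−1/518400 t=2:+1/1658880 = -1/1382400
⇒ 3j(4 6 8; 0 0 0)² = 504/46189, sgn -1
Racah Σ t=2..2: t=2:+1/522547200 = 1/522547200
⇒ 3j(4 6 8; -4 5 -1)² = 35/75582, sgn -1
4πI² = N·(3j₀)²·(3jₘ)² = 8820/877591
I = +1·√(0.0100502/4π) = 0.02828025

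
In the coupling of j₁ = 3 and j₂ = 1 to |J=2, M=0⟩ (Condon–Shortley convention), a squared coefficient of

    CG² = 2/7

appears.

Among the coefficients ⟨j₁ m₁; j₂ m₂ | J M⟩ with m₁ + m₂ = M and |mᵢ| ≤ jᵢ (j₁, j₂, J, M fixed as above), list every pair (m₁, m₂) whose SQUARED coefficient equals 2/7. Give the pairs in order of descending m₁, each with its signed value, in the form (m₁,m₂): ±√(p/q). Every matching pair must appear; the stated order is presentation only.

Admissible pairs with m₁+m₂ = M = 0: (-1,1), (0,0), (1,-1)
  (m₁,m₂)=(1,-1): CG² = 2/7, CG = +√(2/7)   ← matches the target
  (m₁,m₂)=(0,0): CG² = 3/7, CG = −√(3/7)
  (m₁,m₂)=(-1,1): CG² = 2/7, CG = +√(2/7)   ← matches the target
Pairs with CG² = 2/7: (1,-1): +√(2/7); (-1,1): +√(2/7)

(1,-1): +√(2/7); (-1,1): +√(2/7)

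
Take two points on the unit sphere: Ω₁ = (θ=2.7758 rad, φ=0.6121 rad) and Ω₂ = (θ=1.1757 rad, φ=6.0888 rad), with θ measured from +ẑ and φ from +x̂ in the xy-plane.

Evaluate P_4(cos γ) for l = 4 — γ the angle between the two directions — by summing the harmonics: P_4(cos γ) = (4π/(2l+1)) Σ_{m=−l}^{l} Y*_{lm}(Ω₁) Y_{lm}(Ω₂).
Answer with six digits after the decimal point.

Term-by-term m-sum for l=4 (normalisation 4π/9 = 1.396263):
  m=-4: (-0.00557 + 0.00463j) × (0.22885 + 0.22528j) = -0.00232 - 0.00020j  (running Σ = -0.00232 - 0.00020j)
  m=-3: (0.01404 - 0.05162j) × (0.31618 + 0.20858j) = 0.01520 - 0.01339j  (running Σ = 0.01289 - 0.01359j)
  m=-2: (0.07421 + 0.20547j) × (0.00976 + 0.00400j) = -0.00010 + 0.00230j  (running Σ = 0.01279 - 0.01129j)
  m=-1: (-0.40150 - 0.28187j) × (-0.32369 - 0.06372j) = 0.11200 + 0.11683j  (running Σ = 0.12479 + 0.10554j)
  m=0: (0.36551 + 0.00000j) × (-0.07153 + 0.00000j) = -0.02615 + 0.00000j  (running Σ = 0.09864 + 0.10554j)
  m=1: (0.40150 - 0.28187j) × (0.32369 - 0.06372j) = 0.11200 - 0.11683j  (running Σ = 0.21064 - 0.01129j)
  m=2: (0.07421 - 0.20547j) × (0.00976 - 0.00400j) = -0.00010 - 0.00230j  (running Σ = 0.21054 - 0.01359j)
  m=3: (-0.01404 - 0.05162j) × (-0.31618 + 0.20858j) = 0.01520 + 0.01339j  (running Σ = 0.22575 - 0.00020j)
  m=4: (-0.00557 - 0.00463j) × (0.22885 - 0.22528j) = -0.00232 + 0.00020j  (running Σ = 0.22343 - 0.00000j)
Σ over m = 0.22343 - 0.00000j; ×(4π/9) → 0.31197 - 0.00000j. Real part: 0.311966

0.311966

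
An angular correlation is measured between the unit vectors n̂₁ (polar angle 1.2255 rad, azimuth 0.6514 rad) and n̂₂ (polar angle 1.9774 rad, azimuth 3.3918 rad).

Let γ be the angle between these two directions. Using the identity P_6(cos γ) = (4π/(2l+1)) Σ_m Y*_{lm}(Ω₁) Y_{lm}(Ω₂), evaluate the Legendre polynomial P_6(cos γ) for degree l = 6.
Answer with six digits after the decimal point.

-0.027532

Summing Y*_{l m}(θ₁,φ₁)·Y_{l m}(θ₂,φ₂) over m ∈ [−6, 6]; prefactor 4π/(2·6+1) = 0.966644:
  [-6]  conj(Y_{6,-6})(Ω₁) = (-0.241492, -0.232676) ; Y_{6,-6}(Ω₂) = (0.020154, -0.289307) ; Δ = (-0.072182, 0.065176)
  [-5]  conj(Y_{6,-5})(Ω₁) = (-0.415081, -0.048117) ; Y_{6,-5}(Ω₂) = (0.135979, -0.410661) ; Δ = (-0.076202, 0.163915)
  [-4]  conj(Y_{6,-4})(Ω₁) = (-0.062580, 0.037172) ; Y_{6,-4}(Ω₂) = (0.098720, -0.154027) ; Δ = (-0.000452, 0.013309)
  [-3]  conj(Y_{6,-3})(Ω₁) = (0.119553, -0.296389) ; Y_{6,-3}(Ω₂) = (-0.186754, 0.174196) ; Δ = (0.029303, 0.076178)
  [-2]  conj(Y_{6,-2})(Ω₁) = (-0.048036, -0.174930) ; Y_{6,-2}(Ω₂) = (-0.243015, 0.132890) ; Δ = (0.034920, 0.036127)
  [-1]  conj(Y_{6,-1})(Ω₁) = (0.208290, 0.158804) ; Y_{6,-1}(Ω₂) = (0.161653, -0.041313) ; Δ = (0.040231, 0.017066)
  [+0]  conj(Y_{6,0})(Ω₁) = (0.206109, -0.000000) ; Y_{6,0}(Ω₂) = (0.292473, 0.000000) ; Δ = (0.060281, 0.000000)
  [+1]  conj(Y_{6,1})(Ω₁) = (-0.208290, 0.158804) ; Y_{6,1}(Ω₂) = (-0.161653, -0.041313) ; Δ = (0.040231, -0.017066)
  [+2]  conj(Y_{6,2})(Ω₁) = (-0.048036, 0.174930) ; Y_{6,2}(Ω₂) = (-0.243015, -0.132890) ; Δ = (0.034920, -0.036127)
  [+3]  conj(Y_{6,3})(Ω₁) = (-0.119553, -0.296389) ; Y_{6,3}(Ω₂) = (0.186754, 0.174196) ; Δ = (0.029303, -0.076178)
  [+4]  conj(Y_{6,4})(Ω₁) = (-0.062580, -0.037172) ; Y_{6,4}(Ω₂) = (0.098720, 0.154027) ; Δ = (-0.000452, -0.013309)
  [+5]  conj(Y_{6,5})(Ω₁) = (0.415081, -0.048117) ; Y_{6,5}(Ω₂) = (-0.135979, -0.410661) ; Δ = (-0.076202, -0.163915)
  [+6]  conj(Y_{6,6})(Ω₁) = (-0.241492, 0.232676) ; Y_{6,6}(Ω₂) = (0.020154, 0.289307) ; Δ = (-0.072182, -0.065176)
Total Σ_m = (-0.028482, 0.000000). Multiply by 0.966644: (-0.027532, 0.000000). P_6(cos γ) = -0.027532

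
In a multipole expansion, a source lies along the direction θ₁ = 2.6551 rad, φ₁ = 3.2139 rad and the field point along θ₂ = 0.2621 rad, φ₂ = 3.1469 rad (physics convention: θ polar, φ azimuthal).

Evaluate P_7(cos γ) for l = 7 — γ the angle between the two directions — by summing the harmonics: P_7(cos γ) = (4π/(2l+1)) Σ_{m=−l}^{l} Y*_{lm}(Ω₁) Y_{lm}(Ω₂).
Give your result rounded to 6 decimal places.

Term-by-term m-sum for l=7 (normalisation 4π/15 = 0.837758):
  m=-7: (-0.00214 - 0.00118j) × (-0.00004 + 0.00000j) = 0.00000 + 0.00000j  (running Σ = 0.00000 + 0.00000j)
  m=-6: (-0.01567 - 0.00726j) × (0.00055 - 0.00002j) = -0.00001 - 0.00000j  (running Σ = -0.00001 - 0.00000j)
  m=-5: (-0.07021 - 0.02655j) × (-0.00477 + 0.00013j) = 0.00034 + 0.00012j  (running Σ = 0.00033 + 0.00011j)
  m=-4: (-0.21266 - 0.06328j) × (0.02915 - 0.00062j) = -0.00624 - 0.00171j  (running Σ = -0.00591 - 0.00160j)
  m=-3: (-0.42778 - 0.09428j) × (-0.12676 + 0.00202j) = 0.05442 + 0.01109j  (running Σ = 0.04851 + 0.00949j)
  m=-2: (-0.48947 - 0.07128j) × (0.37362 - 0.00397j) = -0.18316 - 0.02469j  (running Σ = -0.13465 - 0.01520j)
  m=-1: (-0.08734 - 0.00633j) × (-0.63613 + 0.00338j) = 0.05558 + 0.00373j  (running Σ = -0.07907 - 0.01147j)
  m=0: (0.44147 + 0.00000j) × (0.26683 + 0.00000j) = 0.11780 + 0.00000j  (running Σ = 0.03873 - 0.01147j)
  m=1: (0.08734 - 0.00633j) × (0.63613 + 0.00338j) = 0.05558 - 0.00373j  (running Σ = 0.09431 - 0.01520j)
  m=2: (-0.48947 + 0.07128j) × (0.37362 + 0.00397j) = -0.18316 + 0.02469j  (running Σ = -0.08885 + 0.00949j)
  m=3: (0.42778 - 0.09428j) × (0.12676 + 0.00202j) = 0.05442 - 0.01109j  (running Σ = -0.03443 - 0.00160j)
  m=4: (-0.21266 + 0.06328j) × (0.02915 + 0.00062j) = -0.00624 + 0.00171j  (running Σ = -0.04067 + 0.00011j)
  m=5: (0.07021 - 0.02655j) × (0.00477 + 0.00013j) = 0.00034 - 0.00012j  (running Σ = -0.04033 - 0.00000j)
  m=6: (-0.01567 + 0.00726j) × (0.00055 + 0.00002j) = -0.00001 + 0.00000j  (running Σ = -0.04034 + 0.00000j)
  m=7: (0.00214 - 0.00118j) × (0.00004 + 0.00000j) = 0.00000 - 0.00000j  (running Σ = -0.04034 - 0.00000j)
Total Σ_m = -0.04034 - 0.00000j. Multiply by 0.837758: -0.03380 - 0.00000j. P_7(cos γ) = -0.033796

-0.033796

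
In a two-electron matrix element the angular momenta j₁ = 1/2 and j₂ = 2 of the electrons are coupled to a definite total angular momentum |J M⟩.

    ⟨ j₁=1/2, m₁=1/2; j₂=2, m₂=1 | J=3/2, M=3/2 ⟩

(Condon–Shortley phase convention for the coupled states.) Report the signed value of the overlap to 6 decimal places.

+√(1/5) ≈ +0.447214

√[4·1!0!3!/5! · 1!0!3!1!3!0!] = √(36/5)
  +(−1)^0/∏(0,1,0,3,0,0)! = 1/6  (running 1/6)
⟨..|..⟩ = √(36/5)·(1/6) = +0.447214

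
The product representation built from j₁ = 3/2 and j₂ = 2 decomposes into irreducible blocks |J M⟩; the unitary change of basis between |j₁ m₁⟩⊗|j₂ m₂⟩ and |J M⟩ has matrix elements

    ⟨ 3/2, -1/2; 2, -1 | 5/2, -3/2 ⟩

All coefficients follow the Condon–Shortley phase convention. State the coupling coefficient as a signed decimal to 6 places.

triangle: 1!·2!·3!/7! = 12/5040
(j±m)!: 1!·2!·1!·3!·1!·4! = 288
prefactor² = (2J+1)·Δ·N² = 144/35
  k=0: +1/(0!·1!·2!·1!·0!·2!) = 1/4
  k=1: −1/(1!·0!·1!·0!·1!·3!) = -1/6
Σ = 1/12  ⇒  CG² = 144/35·(1/12)² = 1/35
CG = +√(1/35) = +0.169031

+0.169031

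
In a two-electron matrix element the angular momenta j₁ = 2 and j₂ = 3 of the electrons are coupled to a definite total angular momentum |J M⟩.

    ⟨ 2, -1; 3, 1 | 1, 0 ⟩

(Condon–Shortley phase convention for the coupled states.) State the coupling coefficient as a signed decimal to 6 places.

-0.478091  (= −√(8/35))

j₁+j₂−J=4  J+j₁−j₂=0  J−j₁+j₂=2  j₁+j₂+J+1=7
(j₁±m₁, j₂±m₂, J±M) = (1,3,4,2,1,1)
P² = 288/35
sum k=3..3:
  [3] −1/6 = -1/6
S = -1/6
C² = P²·S² = 8/35 ; C = -0.478091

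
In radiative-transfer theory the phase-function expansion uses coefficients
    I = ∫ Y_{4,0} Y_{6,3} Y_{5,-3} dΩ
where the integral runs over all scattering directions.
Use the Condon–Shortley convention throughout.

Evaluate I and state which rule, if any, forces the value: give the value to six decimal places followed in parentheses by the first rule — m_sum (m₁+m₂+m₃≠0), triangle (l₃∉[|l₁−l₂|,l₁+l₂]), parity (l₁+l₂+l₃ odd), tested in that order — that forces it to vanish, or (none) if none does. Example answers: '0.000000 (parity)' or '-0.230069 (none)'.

0.000000 (parity)

L=15 odd ⇒ parity kills the (l;000) factor ⇒ I = 0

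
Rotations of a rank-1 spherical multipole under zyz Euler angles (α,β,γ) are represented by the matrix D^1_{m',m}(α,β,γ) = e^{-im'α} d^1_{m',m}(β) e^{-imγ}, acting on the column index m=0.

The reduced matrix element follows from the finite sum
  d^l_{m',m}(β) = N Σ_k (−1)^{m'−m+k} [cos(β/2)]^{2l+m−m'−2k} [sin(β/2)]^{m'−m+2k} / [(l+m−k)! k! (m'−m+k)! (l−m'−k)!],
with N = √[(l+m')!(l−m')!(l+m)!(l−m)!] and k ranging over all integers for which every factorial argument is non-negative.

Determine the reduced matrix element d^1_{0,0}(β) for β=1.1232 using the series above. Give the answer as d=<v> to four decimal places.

d^1_{0,0}(β=1.1232) via the finite sum:
With c≡cos(β/2)=0.846404 and s≡sin(β/2)=0.532541, N=[1·1·1·1]^{1/2}=1.000000
k: max(0,(0)−(0))=0 … min(1+(0),1−(0))=1
  k=0: (−1)^0·1.0000/(1)·0.8464^2·0.5325^0 = +0.716400
  k=1: (−1)^1·1.0000/(1)·0.8464^0·0.5325^2 = -0.283600
d^1_{0,0}(1.1232) = +0.716400 -0.283600 = +0.432800

d=0.4328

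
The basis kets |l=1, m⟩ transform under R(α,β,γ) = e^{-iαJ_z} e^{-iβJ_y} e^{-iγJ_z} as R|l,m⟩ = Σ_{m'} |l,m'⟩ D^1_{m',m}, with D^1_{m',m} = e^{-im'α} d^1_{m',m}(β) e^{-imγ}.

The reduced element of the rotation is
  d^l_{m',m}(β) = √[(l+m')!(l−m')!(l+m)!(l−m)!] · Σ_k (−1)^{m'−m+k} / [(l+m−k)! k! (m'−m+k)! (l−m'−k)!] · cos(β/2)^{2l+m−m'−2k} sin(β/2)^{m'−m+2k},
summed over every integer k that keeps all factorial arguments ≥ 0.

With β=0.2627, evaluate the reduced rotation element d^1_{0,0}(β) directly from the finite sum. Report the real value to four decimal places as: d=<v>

d=0.9657

d^1_{0,0}(β=0.2627) via the finite sum:
With c≡cos(β/2)=0.991386 and s≡sin(β/2)=0.130973, N=[1·1·1·1]^{1/2}=1.000000
k: max(0,(0)−(0))=0 … min(1+(0),1−(0))=1
  k=0: (−1)^0·1.0000/(1)·0.9914^2·0.1310^0 = +0.982846
  k=1: (−1)^1·1.0000/(1)·0.9914^0·0.1310^2 = -0.017154
d^1_{0,0}(0.2627) = +0.982846 -0.017154 = +0.965692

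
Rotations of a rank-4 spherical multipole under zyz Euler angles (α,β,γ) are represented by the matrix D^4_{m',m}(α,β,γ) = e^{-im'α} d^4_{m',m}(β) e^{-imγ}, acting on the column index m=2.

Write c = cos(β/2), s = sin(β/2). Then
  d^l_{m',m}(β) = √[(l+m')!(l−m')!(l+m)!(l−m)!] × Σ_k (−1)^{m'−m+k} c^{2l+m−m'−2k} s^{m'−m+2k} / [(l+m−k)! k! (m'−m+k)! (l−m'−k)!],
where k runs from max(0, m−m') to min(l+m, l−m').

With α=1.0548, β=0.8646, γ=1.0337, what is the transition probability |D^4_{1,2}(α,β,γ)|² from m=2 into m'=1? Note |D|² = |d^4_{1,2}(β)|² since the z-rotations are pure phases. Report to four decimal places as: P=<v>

First d^4_{1,2}(β=0.8646), then the phase factors e^{-i(1)α} and e^{-i(2)γ}:
With c≡cos(β/2)=0.908005 and s≡sin(β/2)=0.418960, N=[120·6·720·2]^{1/2}=1018.233765
k: max(0,(2)−(1))=1 … min(4+(2),4−(1))=3
  k=1: (−1)^0·1018.2338/(240)·0.9080^7·0.4190^1 = +0.904535
  k=2: (−1)^1·1018.2338/(48)·0.9080^5·0.4190^3 = -0.962864
  k=3: (−1)^2·1018.2338/(72)·0.9080^3·0.4190^5 = +0.136661
d^4_{1,2}(0.8646) = +0.904535 -0.962864 +0.136661 = +0.078331
|D^4_{1,2}|² = |d^4_{1,2}(β)|² = (+0.078331)² = 0.006136 (the z-rotation phases have unit modulus)

P=0.0061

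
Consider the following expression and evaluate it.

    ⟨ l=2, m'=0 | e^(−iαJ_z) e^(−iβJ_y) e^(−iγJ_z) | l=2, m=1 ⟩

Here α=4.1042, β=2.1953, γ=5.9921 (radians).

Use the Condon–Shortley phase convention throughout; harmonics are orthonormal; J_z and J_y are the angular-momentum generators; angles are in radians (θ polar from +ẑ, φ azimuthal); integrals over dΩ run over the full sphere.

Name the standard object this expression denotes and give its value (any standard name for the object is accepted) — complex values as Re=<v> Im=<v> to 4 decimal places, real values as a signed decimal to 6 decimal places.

This is a Wigner D-matrix element — the rotation-matrix element ⟨l m'| R(α,β,γ) |l m⟩ in the angular-momentum basis.
First d^2_{0,1}(β=2.1953), then the phase factors e^{-i(0)α} and e^{-i(1)γ}:
With c≡cos(β/2)=0.455689 and s≡sin(β/2)=0.890139, N=[2·2·6·1]^{1/2}=4.898979
Admissible k: 1..2 (factorial args all ≥0)
  k=1: (−1)^0·4.8990/(2)·0.4557^3·0.8901^1 = +0.206319
  k=2: (−1)^1·4.8990/(2)·0.4557^1·0.8901^3 = -0.787259
d^2_{0,1}(2.1953) = +0.206319 -0.787259 = -0.580940
Attach z-rotation phases: D = e^{-i(0)(4.1042)}·(-0.580940)·e^{-i(1)(5.9921)} = -0.556502-0.166725i

Wigner D-matrix element, Re=-0.5565 Im=-0.1667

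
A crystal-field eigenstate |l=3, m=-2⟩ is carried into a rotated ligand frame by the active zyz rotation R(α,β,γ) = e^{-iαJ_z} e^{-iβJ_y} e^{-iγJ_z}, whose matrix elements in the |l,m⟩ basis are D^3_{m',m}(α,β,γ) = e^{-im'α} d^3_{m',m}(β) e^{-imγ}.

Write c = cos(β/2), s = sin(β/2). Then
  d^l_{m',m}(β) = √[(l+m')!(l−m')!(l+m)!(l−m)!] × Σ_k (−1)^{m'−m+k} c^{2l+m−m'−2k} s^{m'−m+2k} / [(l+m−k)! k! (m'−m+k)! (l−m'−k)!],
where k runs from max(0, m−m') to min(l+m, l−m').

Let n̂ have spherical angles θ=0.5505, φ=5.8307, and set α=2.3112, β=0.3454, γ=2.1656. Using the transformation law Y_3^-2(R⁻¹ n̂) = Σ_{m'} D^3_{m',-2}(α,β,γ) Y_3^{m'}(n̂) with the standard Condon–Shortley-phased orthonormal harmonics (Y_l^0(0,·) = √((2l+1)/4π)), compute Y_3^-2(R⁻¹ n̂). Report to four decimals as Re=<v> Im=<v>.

Re=-0.3000 Im=-0.2442

Need the full column D^3_{m',-2} for m'=−3..3 at α=2.3112, β=0.3454, γ=2.1656.
cos(β/2)=0.985124, sin(β/2)=0.171843
d^3_{-3,-2}: single k=1 term ⇒ +0.390537;  D = +0.103877-0.376469i
d^3_{-2,-2}: k∈[0..1] ⇒ +0.914000 -0.139058 = +0.774942;  D = -0.690500+0.351774i
d^3_{-1,-2}: k∈[0..1] ⇒ -0.504181 +0.030683 = -0.473498;  D = -0.443276-0.166453i
d^3_{0,-2}: k∈[0..1] ⇒ +0.152331 -0.004635 = +0.147696;  D = -0.054946-0.137094i
d^3_{1,-2}: k∈[0..1] ⇒ -0.030683 +0.000467 = -0.030216;  D = +0.013121-0.027218i
d^3_{2,-2}: k∈[0..1] ⇒ +0.004231 -0.000026 = +0.004206;  D = +0.004029-0.001207i
d^3_{3,-2}: single k=0 term ⇒ -0.000362;  D = +0.000310+0.000186i
Y_3^{m'}(θ=0.5505,φ=5.8307) and Σ D·Y over m':
  (+0.1039-0.3765i)·(+0.0126+0.0584i)  (-0.6905+0.3518i)·(+0.1472+0.1874i)  (-0.4433-0.1665i)·(+0.4001+0.1945i)  (-0.0549-0.1371i)·(+0.2009+0.0000i)  (+0.0131-0.0272i)·(-0.4001+0.1945i)  (+0.0040-0.0012i)·(+0.1472-0.1874i)  (+0.0003+0.0002i)·(-0.0126+0.0584i)
Y_3^-2(R⁻¹ n̂) = -0.299951-0.244184i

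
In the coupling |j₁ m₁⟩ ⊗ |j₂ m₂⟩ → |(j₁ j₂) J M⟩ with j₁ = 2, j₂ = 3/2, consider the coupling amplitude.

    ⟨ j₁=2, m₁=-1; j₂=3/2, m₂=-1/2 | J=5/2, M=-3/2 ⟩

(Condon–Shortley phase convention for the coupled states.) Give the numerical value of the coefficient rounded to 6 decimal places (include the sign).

triangle: 1!·3!·2!/7! = 12/5040
(j±m)!: 1!·3!·1!·2!·1!·4! = 288
prefactor² = (2J+1)·Δ·N² = 144/35
  k=0: +1/(0!·1!·3!·1!·0!·1!) = 1/6
  k=1: −1/(1!·0!·2!·0!·1!·2!) = -1/4
Σ = -1/12  ⇒  CG² = 144/35·(-1/12)² = 1/35
CG = −√(1/35) = -0.169031

−√(1/35) ≈ -0.169031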